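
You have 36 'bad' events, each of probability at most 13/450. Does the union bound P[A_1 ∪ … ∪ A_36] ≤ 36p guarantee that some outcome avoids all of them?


Union bound: P[∪_{i=1}^{36} A_i] ≤ Σ_i P[A_i] ≤ 36·p = 36·(13/450) = 26/25.
Numerically: 26/25 ≈ 1.0400000.
Is 26/25 < 1? NO.
Since the bound 26/25 is ≥ 1, the union bound is uninformative here; it does NOT by itself certify existence.

36·p = 26/25 ≈ 1.0400000; existence NOT certified by the union bound.


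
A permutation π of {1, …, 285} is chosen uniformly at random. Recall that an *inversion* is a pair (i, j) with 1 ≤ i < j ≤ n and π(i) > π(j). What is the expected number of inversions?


Write X = Σ X_I over the C(285, 2) = 40470 pairs i < j, with X_I the indicator of one inversion.
There are 40470 indicators.
For each fixed pair i < j, the values π(i) and π(j) are two distinct elements of {1, …, 285} in uniformly random order; by symmetry P[π(i) > π(j)] = 1/2.
By linearity: E[X] = 40470 · (1/2) = C(285, 2) · (1/2) = 40470/2 = 20235 ≈ 20235.000000.

E[X] = 20235 = 20235.000000.


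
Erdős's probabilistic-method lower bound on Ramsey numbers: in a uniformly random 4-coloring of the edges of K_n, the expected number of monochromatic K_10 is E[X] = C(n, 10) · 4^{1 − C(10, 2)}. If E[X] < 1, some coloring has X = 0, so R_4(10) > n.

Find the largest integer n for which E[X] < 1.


We need C(n, 10) · 4^{1 − 45} < 1, i.e. C(n, 10) < 4^{45 − 1} = 309485009821345068724781056.
Check values of n near the boundary:
  n = 2021: C(2021, 10) = 306347841644770462864800616; 306347841644770462864800616 < 309485009821345068724781056? YES
  n = 2022: C(2022, 10) = 307870445231474093395937796; 307870445231474093395937796 < 309485009821345068724781056? YES
  n = 2023: C(2023, 10) = 309399856285778485315440716; 309399856285778485315440716 < 309485009821345068724781056? YES
  n = 2024: C(2024, 10) = 310936101848269937576192656; 310936101848269937576192656 < 309485009821345068724781056? NO
  n = 2025: C(2025, 10) = 312479209053472269772600560; 312479209053472269772600560 < 309485009821345068724781056? NO
  n = 2026: C(2026, 10) = 314029205130126398094885285; 314029205130126398094885285 < 309485009821345068724781056? NO
The largest n with C(n, 10) < 309485009821345068724781056 is n = 2023 (where E[X] = 77349964071444621328860179/77371252455336267181195264 ≈ 0.99972). Hence R_4(10) > 2023, i.e. R_4(10) ≥ 2024.

Largest n = 2023; hence R_4(10) > 2023.


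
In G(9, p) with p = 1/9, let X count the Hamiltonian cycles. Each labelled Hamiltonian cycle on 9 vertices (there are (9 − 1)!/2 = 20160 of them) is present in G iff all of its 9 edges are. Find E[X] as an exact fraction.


K_9 has (9 − 1)!/2 = 20160 labelled Hamiltonian cycles.
For each such Hamiltonian cycle H, let X_H = 1 if all 9 edges of H are present in G. Then P[X_H = 1] = p^{9} = (1/9)^{9} = 1/387420489.
By linearity: E[X] = Σ_H E[X_H] = 20160 · p^{9} = 20160 · 1/387420489 = 2240/43046721.
Numerically: E[X] ≈ 5.20365e-05.

E[X] = 20160 · (1/9)^{9} = 2240/43046721 ≈ 5.20365e-05.


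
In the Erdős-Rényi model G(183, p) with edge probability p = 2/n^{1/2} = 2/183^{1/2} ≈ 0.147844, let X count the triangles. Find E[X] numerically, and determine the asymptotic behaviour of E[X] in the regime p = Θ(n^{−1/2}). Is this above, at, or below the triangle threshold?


Number of potential triangles: C(183, 3) = 1004731.
Each occurs with probability p³ ≈ (0.147844)³ ≈ 3.23156840e-03.
By linearity: E[X] = C(183, 3)·p³ ≈ 1004731 · 3.23156840e-03 ≈ 3246.856948.
Since α = 1/2 < 1, p = c/n^{1/2} ≫ 1/n is above the triangle threshold p ~ 1/n. Asymptotically E[X] ~ (c³/6)·n^{3(1−α)} = (2³/6)·n^{1.5} → ∞; triangles are abundant w.h.p.

E[X] ≈ 3246.856948; in regime p = Θ(1/n^{1/2}) E[X] diverges (above the triangle threshold p ~ 1/n).


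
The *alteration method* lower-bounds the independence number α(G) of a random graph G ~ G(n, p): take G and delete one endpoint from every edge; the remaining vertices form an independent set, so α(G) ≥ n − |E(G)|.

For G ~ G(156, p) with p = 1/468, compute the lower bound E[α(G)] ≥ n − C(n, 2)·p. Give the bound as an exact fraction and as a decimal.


E[|E(G)|] = C(156, 2)·p = 12090 · (1/468) = 155/6.
E[α(G)] ≥ n − E[|E(G)|] = 156 − 155/6 = 781/6.
Numerically: ≈ 130.166667.
(This is only a lower bound; the true E[α(G)] may be larger.)

E[α(G)] ≥ 781/6 ≈ 130.166667.


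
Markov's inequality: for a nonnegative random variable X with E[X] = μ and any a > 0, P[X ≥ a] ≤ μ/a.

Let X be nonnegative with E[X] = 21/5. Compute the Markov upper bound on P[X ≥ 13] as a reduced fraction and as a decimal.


μ = E[X] = 21/5, a = 13.
Markov: P[X ≥ 13] ≤ μ/a = (21/5)/13 = 21/65.
Numerically: ≈ 0.32308.
(Since a = 13 > μ = 4.20000, the bound 21/65 is < 1 and informative.)

P[X ≥ 13] ≤ 21/65 ≈ 0.32308.


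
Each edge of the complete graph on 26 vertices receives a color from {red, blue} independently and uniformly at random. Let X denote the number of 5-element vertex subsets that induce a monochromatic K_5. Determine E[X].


Let X = Σ_S X_S over the C(26, 5) = 65780 subsets S of size 5, where X_S = 1 if the K_5 on S is monochromatic.
For a fixed S, the K_5 on S has C(5, 2) = 10 edges. P[all 10 edges red] = (1/2)^10, and likewise for blue, so P[monochromatic] = 2·(1/2)^10 = 2^{1 − 10} = 1/512.
Summing: E[X] = C(26, 5) · 2^{1 − 10} = 65780 · 1/512 = 16445/128.
Numerically: E[X] ≈ 128.477.

E[X] = C(26,5)·2^(1−C(5,2)) = 16445/128 ≈ 128.477.


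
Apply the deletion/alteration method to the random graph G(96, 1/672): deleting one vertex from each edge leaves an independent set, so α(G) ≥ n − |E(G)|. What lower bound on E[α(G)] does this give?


E[|E(G)|] = C(96, 2)·p = 4560 · (1/672) = 95/14.
E[α(G)] ≥ n − E[|E(G)|] = 96 − 95/14 = 1249/14.
Numerically: ≈ 89.2143.
(This is only a lower bound; the true E[α(G)] may be larger.)

E[α(G)] ≥ 1249/14 ≈ 89.2143.


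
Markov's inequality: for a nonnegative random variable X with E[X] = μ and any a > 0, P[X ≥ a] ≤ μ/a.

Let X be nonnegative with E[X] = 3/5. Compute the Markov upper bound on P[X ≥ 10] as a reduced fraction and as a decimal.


μ = E[X] = 3/5, a = 10.
Markov: P[X ≥ 10] ≤ μ/a = (3/5)/10 = 3/50.
Numerically: ≈ 0.060.
(Since a = 10 > μ = 0.600, the bound 3/50 is < 1 and informative.)

P[X ≥ 10] ≤ 3/50 ≈ 0.060.


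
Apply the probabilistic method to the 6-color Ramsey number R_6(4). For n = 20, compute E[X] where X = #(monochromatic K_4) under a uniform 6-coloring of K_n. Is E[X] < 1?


E[X] = C(20, 4) · 6^{1 − 6} = 4845 · 6^{−5} = 4845/7776.
As a reduced fraction: E[X] = 1615/2592 ≈ 0.623.
Is E[X] < 1? YES.
Since E[X] < 1, there exists a 6-coloring of K_{20} with no monochromatic K_4; hence R_6(4) > 20.

E[X] = 1615/2592 ≈ 0.623; E[X] < 1, so R_6(4) > 20.


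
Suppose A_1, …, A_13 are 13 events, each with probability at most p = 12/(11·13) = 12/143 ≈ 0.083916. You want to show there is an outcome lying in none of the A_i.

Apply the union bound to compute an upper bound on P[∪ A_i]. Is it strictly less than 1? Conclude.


Union bound: P[∪_{i=1}^{13} A_i] ≤ Σ_i P[A_i] ≤ 13·p = 13·(12/143) = 12/11.
Numerically: 12/11 ≈ 1.090909.
Is 12/11 < 1? NO.
Since the bound 12/11 is ≥ 1, the union bound is uninformative here; it does NOT by itself certify existence.

13·p = 12/11 ≈ 1.090909; existence NOT certified by the union bound.


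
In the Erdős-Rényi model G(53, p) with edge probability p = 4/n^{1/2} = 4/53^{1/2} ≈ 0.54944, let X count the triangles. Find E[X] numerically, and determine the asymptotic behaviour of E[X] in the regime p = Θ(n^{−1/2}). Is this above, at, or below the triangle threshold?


Number of potential triangles: C(53, 3) = 23426.
Each occurs with probability p³ ≈ (0.54944)³ ≈ 1.6586936e-01.
By linearity: E[X] = C(53, 3)·p³ ≈ 23426 · 1.6586936e-01 ≈ 3885.65563.
Since α = 1/2 < 1, p = c/n^{1/2} ≫ 1/n is above the triangle threshold p ~ 1/n. Asymptotically E[X] ~ (c³/6)·n^{3(1−α)} = (4³/6)·n^{1.5} → ∞; triangles are abundant w.h.p.

E[X] ≈ 3885.65563; in regime p = Θ(1/n^{1/2}) E[X] diverges (above the triangle threshold p ~ 1/n).


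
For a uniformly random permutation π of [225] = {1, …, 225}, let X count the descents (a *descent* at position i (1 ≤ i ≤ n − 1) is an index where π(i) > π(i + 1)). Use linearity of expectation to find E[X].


Write X = Σ X_I over i = 1, …, 224, with X_I the indicator of one descent.
There are 224 indicators.
For each fixed i, the pair (π(i), π(i+1)) is a uniformly random ordered pair of distinct values from {1, …, 225}; by symmetry P[π(i) > π(i+1)] = 1/2.
By linearity: E[X] = 224 · (1/2) = (225 − 1) · (1/2) = 112 ≈ 112.000.

E[X] = 112 = 112.000.


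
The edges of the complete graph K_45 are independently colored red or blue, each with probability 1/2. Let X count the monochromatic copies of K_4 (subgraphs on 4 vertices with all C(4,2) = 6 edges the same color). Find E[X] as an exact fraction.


Let X = Σ_S X_S over the C(45, 4) = 148995 subsets S of size 4, where X_S = 1 if the K_4 on S is monochromatic.
For a fixed S, the K_4 on S has C(4, 2) = 6 edges. P[all 6 edges red] = (1/2)^6, and likewise for blue, so P[monochromatic] = 2·(1/2)^6 = 2^{1 − 6} = 1/32.
Summing: E[X] = C(45, 4) · 2^{1 − 6} = 148995 · 1/32 = 148995/32.
Numerically: E[X] ≈ 4656.093750.

E[X] = C(45,4)·2^(1−C(4,2)) = 148995/32 ≈ 4656.093750.


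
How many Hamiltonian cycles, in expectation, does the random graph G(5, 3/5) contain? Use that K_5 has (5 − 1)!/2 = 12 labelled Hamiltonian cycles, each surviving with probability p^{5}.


K_5 has (5 − 1)!/2 = 12 labelled Hamiltonian cycles.
For each such Hamiltonian cycle H, let X_H = 1 if all 5 edges of H are present in G. Then P[X_H = 1] = p^{5} = (3/5)^{5} = 243/3125.
By linearity of expectation: E[X] = Σ_H E[X_H] = 12 · p^{5} = 12 · 243/3125 = 2916/3125.
Numerically: E[X] ≈ 0.9331.

E[X] = 12 · (3/5)^{5} = 2916/3125 ≈ 0.9331.


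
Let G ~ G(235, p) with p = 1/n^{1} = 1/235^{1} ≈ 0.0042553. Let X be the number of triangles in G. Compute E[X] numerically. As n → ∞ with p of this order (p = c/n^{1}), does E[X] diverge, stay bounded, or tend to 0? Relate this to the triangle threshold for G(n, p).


Number of potential triangles: C(235, 3) = 2135445.
Each occurs with probability p³ ≈ (0.0042553)³ ≈ 7.7054217e-08.
By linearity: E[X] = C(235, 3)·p³ ≈ 2135445 · 7.7054217e-08 ≈ 0.16455.
Here α = 1, so p = 1/n is exactly at the triangle threshold p ~ 1/n. Asymptotically E[X] → c³/6 = 1³/6 = 1/6 ≈ 0.16667, a bounded constant. In this regime the triangle count is asymptotically Poisson(c³/6).

E[X] ≈ 0.16455; in regime p = Θ(1/n^{1}) E[X] stays bounded (at the triangle threshold p ~ 1/n).


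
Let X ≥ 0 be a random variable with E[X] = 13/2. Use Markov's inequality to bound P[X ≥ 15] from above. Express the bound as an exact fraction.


μ = E[X] = 13/2, a = 15.
Markov: P[X ≥ 15] ≤ μ/a = (13/2)/15 = 13/30.
Numerically: ≈ 0.433333.
(Since a = 15 > μ = 6.500000, the bound 13/30 is < 1 and informative.)

P[X ≥ 15] ≤ 13/30 ≈ 0.433333.


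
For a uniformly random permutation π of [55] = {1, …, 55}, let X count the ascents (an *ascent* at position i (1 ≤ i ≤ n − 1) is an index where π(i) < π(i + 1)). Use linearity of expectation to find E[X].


Write X = Σ X_I over i = 1, …, 54, with X_I the indicator of one ascent.
There are 54 indicators.
For each fixed i, the pair (π(i), π(i+1)) is a uniformly random ordered pair of distinct values from {1, …, 55}; by symmetry P[π(i) < π(i+1)] = 1/2.
By linearity: E[X] = 54 · (1/2) = (55 − 1) · (1/2) = 27 ≈ 27.00000.

E[X] = 27 = 27.00000.


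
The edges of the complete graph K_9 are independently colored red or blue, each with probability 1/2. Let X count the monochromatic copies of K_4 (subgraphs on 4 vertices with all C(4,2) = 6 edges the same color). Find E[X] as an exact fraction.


Let X = Σ_S X_S over the C(9, 4) = 126 subsets S of size 4, where X_S = 1 if the K_4 on S is monochromatic.
For a fixed S, the K_4 on S has C(4, 2) = 6 edges. P[all 6 edges red] = (1/2)^6, and likewise for blue, so P[monochromatic] = 2·(1/2)^6 = 2^{1 − 6} = 1/32.
By linearity of expectation: E[X] = C(9, 4) · 2^{1 − 6} = 126 · 1/32 = 63/16.
Numerically: E[X] ≈ 3.938.

E[X] = C(9,4)·2^(1−C(4,2)) = 63/16 ≈ 3.938.


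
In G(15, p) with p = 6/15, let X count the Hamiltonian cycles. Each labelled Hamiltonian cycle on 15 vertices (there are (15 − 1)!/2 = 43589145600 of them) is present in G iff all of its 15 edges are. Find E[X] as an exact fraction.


K_15 has (15 − 1)!/2 = 43589145600 labelled Hamiltonian cycles.
For each such Hamiltonian cycle H, let X_H = 1 if all 15 edges of H are present in G. Then P[X_H = 1] = p^{15} = (2/5)^{15} = 32768/30517578125.
Summing the indicators: E[X] = Σ_H E[X_H] = 43589145600 · p^{15} = 43589145600 · 32768/30517578125 = 57133164920832/1220703125.
Numerically: E[X] ≈ 4.68e+04.

E[X] = 43589145600 · (2/5)^{15} = 57133164920832/1220703125 ≈ 4.68e+04.


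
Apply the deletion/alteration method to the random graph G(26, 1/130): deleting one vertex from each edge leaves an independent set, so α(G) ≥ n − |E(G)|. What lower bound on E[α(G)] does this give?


E[|E(G)|] = C(26, 2)·p = 325 · (1/130) = 5/2.
E[α(G)] ≥ n − E[|E(G)|] = 26 − 5/2 = 47/2.
Numerically: ≈ 23.50000.
(This is only a lower bound; the true E[α(G)] may be larger.)

E[α(G)] ≥ 47/2 ≈ 23.50000.


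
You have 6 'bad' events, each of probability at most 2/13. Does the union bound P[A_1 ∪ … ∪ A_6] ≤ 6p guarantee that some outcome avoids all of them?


Union bound: P[∪_{i=1}^{6} A_i] ≤ Σ_i P[A_i] ≤ 6·p = 6·(2/13) = 12/13.
Numerically: 12/13 ≈ 0.9230769.
Is 12/13 < 1? YES.
Since P[∪ A_i] ≤ 12/13 < 1, the complement has P[∩ A_i^c] ≥ 1 − 12/13 = 1/13 > 0, so some outcome avoids every A_i.

6·p = 12/13 ≈ 0.9230769; existence CERTIFIED by the union bound.


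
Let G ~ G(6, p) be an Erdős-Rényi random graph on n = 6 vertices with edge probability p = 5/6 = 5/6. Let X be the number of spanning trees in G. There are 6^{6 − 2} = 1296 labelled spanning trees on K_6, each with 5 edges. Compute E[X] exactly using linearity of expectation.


K_6 has 6^{6 − 2} = 1296 labelled spanning trees.
For each such spanning tree H, let X_H = 1 if all 5 edges of H are present in G. Then P[X_H = 1] = p^{5} = (5/6)^{5} = 3125/7776.
By linearity of expectation: E[X] = Σ_H E[X_H] = 1296 · p^{5} = 1296 · 3125/7776 = 3125/6.
Numerically: E[X] ≈ 520.833.

E[X] = 1296 · (5/6)^{5} = 3125/6 ≈ 520.833.


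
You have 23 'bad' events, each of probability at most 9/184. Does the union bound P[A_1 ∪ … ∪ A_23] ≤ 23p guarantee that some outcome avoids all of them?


Union bound: P[∪_{i=1}^{23} A_i] ≤ Σ_i P[A_i] ≤ 23·p = 23·(9/184) = 9/8.
Numerically: 9/8 ≈ 1.125.
Is 9/8 < 1? NO.
Since the bound 9/8 is ≥ 1, the union bound is uninformative here; it does NOT by itself certify existence.

23·p = 9/8 ≈ 1.125; existence NOT certified by the union bound.


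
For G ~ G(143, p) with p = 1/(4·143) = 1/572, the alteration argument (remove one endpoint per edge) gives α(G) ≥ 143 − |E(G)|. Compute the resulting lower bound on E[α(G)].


E[|E(G)|] = C(143, 2)·p = 10153 · (1/572) = 71/4.
E[α(G)] ≥ n − E[|E(G)|] = 143 − 71/4 = 501/4.
Numerically: ≈ 125.25000.
(This is only a lower bound; the true E[α(G)] may be larger.)

E[α(G)] ≥ 501/4 ≈ 125.25000.


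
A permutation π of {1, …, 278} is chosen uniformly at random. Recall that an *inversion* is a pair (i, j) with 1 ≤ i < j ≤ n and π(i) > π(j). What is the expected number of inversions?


Write X = Σ X_I over the C(278, 2) = 38503 pairs i < j, with X_I the indicator of one inversion.
There are 38503 indicators.
For each fixed pair i < j, the values π(i) and π(j) are two distinct elements of {1, …, 278} in uniformly random order; by symmetry P[π(i) > π(j)] = 1/2.
By linearity: E[X] = 38503 · (1/2) = C(278, 2) · (1/2) = 38503/2 = 38503/2 ≈ 19251.50000.

E[X] = 38503/2 = 19251.50000.


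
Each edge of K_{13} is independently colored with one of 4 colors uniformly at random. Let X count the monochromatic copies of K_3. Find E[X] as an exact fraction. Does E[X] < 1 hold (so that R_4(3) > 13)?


E[X] = C(13, 3) · 4^{1 − 3} = 286 · 4^{−2} = 286/16.
As a reduced fraction: E[X] = 143/8 ≈ 17.8750.
Is E[X] < 1? NO.
Since E[X] ≥ 1, the first-moment bound is inconclusive at n = 13; it does NOT by itself certify R_4(3) > 13.

E[X] = 143/8 ≈ 17.8750; E[X] ≥ 1; first-moment method inconclusive here.


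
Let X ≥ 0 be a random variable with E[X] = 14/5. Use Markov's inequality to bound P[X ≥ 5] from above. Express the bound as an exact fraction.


μ = E[X] = 14/5, a = 5.
Markov: P[X ≥ 5] ≤ μ/a = (14/5)/5 = 14/25.
Numerically: ≈ 0.560000.
(Since a = 5 > μ = 2.800000, the bound 14/25 is < 1 and informative.)

P[X ≥ 5] ≤ 14/25 ≈ 0.560000.


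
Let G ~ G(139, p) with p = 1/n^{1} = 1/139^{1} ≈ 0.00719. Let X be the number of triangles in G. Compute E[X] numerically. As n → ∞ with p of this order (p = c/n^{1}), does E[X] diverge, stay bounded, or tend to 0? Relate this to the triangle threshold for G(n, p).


Number of potential triangles: C(139, 3) = 437989.
Each occurs with probability p³ ≈ (0.00719)³ ≈ 3.72354e-07.
By linearity: E[X] = C(139, 3)·p³ ≈ 437989 · 3.72354e-07 ≈ 0.163.
Here α = 1, so p = 1/n is exactly at the triangle threshold p ~ 1/n. Asymptotically E[X] → c³/6 = 1³/6 = 1/6 ≈ 0.167, a bounded constant. In this regime the triangle count is asymptotically Poisson(c³/6).

E[X] ≈ 0.163; in regime p = Θ(1/n^{1}) E[X] stays bounded (at the triangle threshold p ~ 1/n).


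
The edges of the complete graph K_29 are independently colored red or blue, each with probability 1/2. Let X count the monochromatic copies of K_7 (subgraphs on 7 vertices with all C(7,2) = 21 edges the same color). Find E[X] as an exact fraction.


Let X = Σ_S X_S over the C(29, 7) = 1560780 subsets S of size 7, where X_S = 1 if the K_7 on S is monochromatic.
For a fixed S, the K_7 on S has C(7, 2) = 21 edges. P[all 21 edges red] = (1/2)^21, and likewise for blue, so P[monochromatic] = 2·(1/2)^21 = 2^{1 − 21} = 1/1048576.
Summing: E[X] = C(29, 7) · 2^{1 − 21} = 1560780 · 1/1048576 = 390195/262144.
Numerically: E[X] ≈ 1.4885.

E[X] = C(29,7)·2^(1−C(7,2)) = 390195/262144 ≈ 1.4885.


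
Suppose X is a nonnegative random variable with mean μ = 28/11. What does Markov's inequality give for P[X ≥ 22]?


μ = E[X] = 28/11, a = 22.
Markov: P[X ≥ 22] ≤ μ/a = (28/11)/22 = 14/121.
Numerically: ≈ 0.11570.
(Since a = 22 > μ = 2.54545, the bound 14/121 is < 1 and informative.)

P[X ≥ 22] ≤ 14/121 ≈ 0.11570.


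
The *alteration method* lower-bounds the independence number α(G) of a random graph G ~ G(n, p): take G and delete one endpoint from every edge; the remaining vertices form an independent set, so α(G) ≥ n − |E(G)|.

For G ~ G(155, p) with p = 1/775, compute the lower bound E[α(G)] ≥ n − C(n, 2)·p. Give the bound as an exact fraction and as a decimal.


E[|E(G)|] = C(155, 2)·p = 11935 · (1/775) = 77/5.
E[α(G)] ≥ n − E[|E(G)|] = 155 − 77/5 = 698/5.
Numerically: ≈ 139.60000.
(This is only a lower bound; the true E[α(G)] may be larger.)

E[α(G)] ≥ 698/5 ≈ 139.60000.


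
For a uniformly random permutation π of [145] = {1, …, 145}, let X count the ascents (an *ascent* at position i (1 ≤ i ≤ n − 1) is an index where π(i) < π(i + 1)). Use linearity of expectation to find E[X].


Write X = Σ X_I over i = 1, …, 144, with X_I the indicator of one ascent.
There are 144 indicators.
For each fixed i, the pair (π(i), π(i+1)) is a uniformly random ordered pair of distinct values from {1, …, 145}; by symmetry P[π(i) < π(i+1)] = 1/2.
By linearity: E[X] = 144 · (1/2) = (145 − 1) · (1/2) = 72 ≈ 72.0000.

E[X] = 72 = 72.0000.


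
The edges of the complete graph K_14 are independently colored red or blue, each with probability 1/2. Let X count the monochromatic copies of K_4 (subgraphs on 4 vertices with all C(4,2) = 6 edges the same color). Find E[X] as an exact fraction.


Let X = Σ_S X_S over the C(14, 4) = 1001 subsets S of size 4, where X_S = 1 if the K_4 on S is monochromatic.
For a fixed S, the K_4 on S has C(4, 2) = 6 edges. P[all 6 edges red] = (1/2)^6, and likewise for blue, so P[monochromatic] = 2·(1/2)^6 = 2^{1 − 6} = 1/32.
By linearity of expectation: E[X] = C(14, 4) · 2^{1 − 6} = 1001 · 1/32 = 1001/32.
Numerically: E[X] ≈ 31.28125.

E[X] = C(14,4)·2^(1−C(4,2)) = 1001/32 ≈ 31.28125.


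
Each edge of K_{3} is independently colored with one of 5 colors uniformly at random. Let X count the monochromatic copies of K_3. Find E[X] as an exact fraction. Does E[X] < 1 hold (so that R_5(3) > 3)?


E[X] = C(3, 3) · 5^{1 − 3} = 1 · 5^{−2} = 1/25.
As a reduced fraction: E[X] = 1/25 ≈ 0.0400000.
Is E[X] < 1? YES.
Since E[X] < 1, there exists a 5-coloring of K_{3} with no monochromatic K_3; hence R_5(3) > 3.

E[X] = 1/25 ≈ 0.0400000; E[X] < 1, so R_5(3) > 3.


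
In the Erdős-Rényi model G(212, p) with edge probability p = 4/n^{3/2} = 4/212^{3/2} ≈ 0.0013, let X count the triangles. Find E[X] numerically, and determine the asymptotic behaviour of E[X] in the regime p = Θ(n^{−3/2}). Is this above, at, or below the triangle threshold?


Number of potential triangles: C(212, 3) = 1565620.
Each occurs with probability p³ ≈ (0.0013)³ ≈ 2.17605e-09.
By linearity: E[X] = C(212, 3)·p³ ≈ 1565620 · 2.17605e-09 ≈ 0.003.
Since α = 3/2 > 1, p = c/n^{3/2} = o(1/n) is below the triangle threshold p ~ 1/n. Asymptotically E[X] ~ (c³/6)·n^{3(1−α)} = (4³/6)·n^{-1.5} → 0, so by Markov's inequality G has no triangles w.h.p.

E[X] ≈ 0.003; in regime p = Θ(1/n^{3/2}) E[X] tends to 0 (below the triangle threshold p ~ 1/n).


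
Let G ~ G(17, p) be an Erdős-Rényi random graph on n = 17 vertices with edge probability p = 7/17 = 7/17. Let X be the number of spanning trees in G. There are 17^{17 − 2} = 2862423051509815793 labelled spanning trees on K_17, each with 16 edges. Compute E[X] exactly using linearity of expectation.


K_17 has 17^{17 − 2} = 2862423051509815793 labelled spanning trees.
For each such spanning tree H, let X_H = 1 if all 16 edges of H are present in G. Then P[X_H = 1] = p^{16} = (7/17)^{16} = 33232930569601/48661191875666868481.
By linearity: E[X] = Σ_H E[X_H] = 2862423051509815793 · p^{16} = 2862423051509815793 · 33232930569601/48661191875666868481 = 33232930569601/17.
Numerically: E[X] ≈ 1.9549e+12.

E[X] = 2862423051509815793 · (7/17)^{16} = 33232930569601/17 ≈ 1.9549e+12.


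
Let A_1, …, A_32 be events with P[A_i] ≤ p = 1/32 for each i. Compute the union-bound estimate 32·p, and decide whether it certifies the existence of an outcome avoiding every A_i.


Union bound: P[∪_{i=1}^{32} A_i] ≤ Σ_i P[A_i] ≤ 32·p = 32·(1/32) = 1.
Numerically: 1 ≈ 1.00000.
Is 1 < 1? NO.
Since the bound 1 is ≥ 1, the union bound is uninformative here; it does NOT by itself certify existence.

32·p = 1 ≈ 1.00000; existence NOT certified by the union bound.


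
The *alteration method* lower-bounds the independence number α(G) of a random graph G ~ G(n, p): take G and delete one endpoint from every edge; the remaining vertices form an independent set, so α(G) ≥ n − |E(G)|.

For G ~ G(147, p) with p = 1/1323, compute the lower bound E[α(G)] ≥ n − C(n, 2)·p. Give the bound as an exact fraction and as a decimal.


E[|E(G)|] = C(147, 2)·p = 10731 · (1/1323) = 73/9.
E[α(G)] ≥ n − E[|E(G)|] = 147 − 73/9 = 1250/9.
Numerically: ≈ 138.88889.
(This is only a lower bound; the true E[α(G)] may be larger.)

E[α(G)] ≥ 1250/9 ≈ 138.88889.


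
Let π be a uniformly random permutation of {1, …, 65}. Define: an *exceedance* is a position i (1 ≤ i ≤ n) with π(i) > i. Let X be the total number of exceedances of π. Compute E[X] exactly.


Write X = Σ_{i=1}^{65} X_i, where X_i = 1_{π(i) > i}.
For each fixed i, π(i) is uniform over {1, …, 65} (marginal of a uniform permutation), so P[π(i) > i] = (n − i)/n. Summing: Σ_{i=1}^{65} (n − i)/n = (0 + 1 + … + 64)/65 = 65(65 − 1)/(2·65) = (65 − 1)/2.
Hence E[X] = Σ_{i=1}^{65} (65 − i)/65 = 32 ≈ 32.000000.

E[X] = 32 = 32.000000.


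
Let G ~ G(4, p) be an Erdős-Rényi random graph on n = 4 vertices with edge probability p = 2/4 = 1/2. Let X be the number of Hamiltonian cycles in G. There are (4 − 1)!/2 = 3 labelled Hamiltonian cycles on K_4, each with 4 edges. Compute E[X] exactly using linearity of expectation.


K_4 has (4 − 1)!/2 = 3 labelled Hamiltonian cycles.
For each such Hamiltonian cycle H, let X_H = 1 if all 4 edges of H are present in G. Then P[X_H = 1] = p^{4} = (1/2)^{4} = 1/16.
By linearity of expectation: E[X] = Σ_H E[X_H] = 3 · p^{4} = 3 · 1/16 = 3/16.
Numerically: E[X] ≈ 0.1875.

E[X] = 3 · (1/2)^{4} = 3/16 ≈ 0.1875.


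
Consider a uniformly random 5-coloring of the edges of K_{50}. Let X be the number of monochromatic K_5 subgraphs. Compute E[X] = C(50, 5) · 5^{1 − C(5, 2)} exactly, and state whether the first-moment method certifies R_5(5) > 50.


E[X] = C(50, 5) · 5^{1 − 10} = 2118760 · 5^{−9} = 2118760/1953125.
As a reduced fraction: E[X] = 423752/390625 ≈ 1.08481.
Is E[X] < 1? NO.
Since E[X] ≥ 1, the first-moment bound is inconclusive at n = 50; it does NOT by itself certify R_5(5) > 50.

E[X] = 423752/390625 ≈ 1.08481; E[X] ≥ 1; first-moment method inconclusive here.


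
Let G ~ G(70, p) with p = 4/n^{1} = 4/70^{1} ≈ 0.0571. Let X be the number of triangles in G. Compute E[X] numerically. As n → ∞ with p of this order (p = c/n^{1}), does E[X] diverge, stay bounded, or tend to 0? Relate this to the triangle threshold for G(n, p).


Number of potential triangles: C(70, 3) = 54740.
Each occurs with probability p³ ≈ (0.0571)³ ≈ 1.86589e-04.
By linearity: E[X] = C(70, 3)·p³ ≈ 54740 · 1.86589e-04 ≈ 10.214.
Here α = 1, so p = 4/n is exactly at the triangle threshold p ~ 1/n. Asymptotically E[X] → c³/6 = 4³/6 = 32/3 ≈ 10.667, a bounded constant. In this regime the triangle count is asymptotically Poisson(c³/6).

E[X] ≈ 10.214; in regime p = Θ(1/n^{1}) E[X] stays bounded (at the triangle threshold p ~ 1/n).


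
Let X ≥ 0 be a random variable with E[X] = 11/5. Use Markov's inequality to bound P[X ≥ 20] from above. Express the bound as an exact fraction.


μ = E[X] = 11/5, a = 20.
Markov: P[X ≥ 20] ≤ μ/a = (11/5)/20 = 11/100.
Numerically: ≈ 0.11000.
(Since a = 20 > μ = 2.20000, the bound 11/100 is < 1 and informative.)

P[X ≥ 20] ≤ 11/100 ≈ 0.11000.


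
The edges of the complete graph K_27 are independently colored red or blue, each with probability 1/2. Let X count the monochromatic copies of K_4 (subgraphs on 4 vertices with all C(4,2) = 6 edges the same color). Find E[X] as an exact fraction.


Let X = Σ_S X_S over the C(27, 4) = 17550 subsets S of size 4, where X_S = 1 if the K_4 on S is monochromatic.
For a fixed S, the K_4 on S has C(4, 2) = 6 edges. P[all 6 edges red] = (1/2)^6, and likewise for blue, so P[monochromatic] = 2·(1/2)^6 = 2^{1 − 6} = 1/32.
By linearity of expectation: E[X] = C(27, 4) · 2^{1 − 6} = 17550 · 1/32 = 8775/16.
Numerically: E[X] ≈ 548.4375.

E[X] = C(27,4)·2^(1−C(4,2)) = 8775/16 ≈ 548.4375.


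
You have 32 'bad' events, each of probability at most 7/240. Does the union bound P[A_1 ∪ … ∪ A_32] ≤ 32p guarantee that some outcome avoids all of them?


Union bound: P[∪_{i=1}^{32} A_i] ≤ Σ_i P[A_i] ≤ 32·p = 32·(7/240) = 14/15.
Numerically: 14/15 ≈ 0.933333.
Is 14/15 < 1? YES.
Since P[∪ A_i] ≤ 14/15 < 1, the complement has P[∩ A_i^c] ≥ 1 − 14/15 = 1/15 > 0, so some outcome avoids every A_i.

32·p = 14/15 ≈ 0.933333; existence CERTIFIED by the union bound.


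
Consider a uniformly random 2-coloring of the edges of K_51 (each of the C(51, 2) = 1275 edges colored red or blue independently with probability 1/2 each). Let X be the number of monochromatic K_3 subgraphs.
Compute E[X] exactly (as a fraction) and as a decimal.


Let X = Σ_S X_S over the C(51, 3) = 20825 subsets S of size 3, where X_S = 1 if the K_3 on S is monochromatic.
For a fixed S, the K_3 on S has C(3, 2) = 3 edges. P[all 3 edges red] = (1/2)^3, and likewise for blue, so P[monochromatic] = 2·(1/2)^3 = 2^{1 − 3} = 1/4.
By linearity: E[X] = C(51, 3) · 2^{1 − 3} = 20825 · 1/4 = 20825/4.
Numerically: E[X] ≈ 5206.2500.

E[X] = C(51,3)·2^(1−C(3,2)) = 20825/4 ≈ 5206.2500.


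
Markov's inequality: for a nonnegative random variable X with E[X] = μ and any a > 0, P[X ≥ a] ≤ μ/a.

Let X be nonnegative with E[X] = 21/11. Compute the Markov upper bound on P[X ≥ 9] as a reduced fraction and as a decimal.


μ = E[X] = 21/11, a = 9.
Markov: P[X ≥ 9] ≤ μ/a = (21/11)/9 = 7/33.
Numerically: ≈ 0.212.
(Since a = 9 > μ = 1.909, the bound 7/33 is < 1 and informative.)

P[X ≥ 9] ≤ 7/33 ≈ 0.212.


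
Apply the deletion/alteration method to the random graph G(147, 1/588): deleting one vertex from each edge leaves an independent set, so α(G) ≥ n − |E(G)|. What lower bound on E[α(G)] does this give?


E[|E(G)|] = C(147, 2)·p = 10731 · (1/588) = 73/4.
E[α(G)] ≥ n − E[|E(G)|] = 147 − 73/4 = 515/4.
Numerically: ≈ 128.75000.
(This is only a lower bound; the true E[α(G)] may be larger.)

E[α(G)] ≥ 515/4 ≈ 128.75000.


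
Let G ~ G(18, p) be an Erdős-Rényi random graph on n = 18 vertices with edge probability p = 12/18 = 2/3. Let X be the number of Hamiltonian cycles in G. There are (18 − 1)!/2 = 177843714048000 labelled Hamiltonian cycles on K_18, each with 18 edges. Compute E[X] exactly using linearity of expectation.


K_18 has (18 − 1)!/2 = 177843714048000 labelled Hamiltonian cycles.
For each such Hamiltonian cycle H, let X_H = 1 if all 18 edges of H are present in G. Then P[X_H = 1] = p^{18} = (2/3)^{18} = 262144/387420489.
By linearity: E[X] = Σ_H E[X_H] = 177843714048000 · p^{18} = 177843714048000 · 262144/387420489 = 63951526166528000/531441.
Numerically: E[X] ≈ 1.203e+11.

E[X] = 177843714048000 · (2/3)^{18} = 63951526166528000/531441 ≈ 1.203e+11.


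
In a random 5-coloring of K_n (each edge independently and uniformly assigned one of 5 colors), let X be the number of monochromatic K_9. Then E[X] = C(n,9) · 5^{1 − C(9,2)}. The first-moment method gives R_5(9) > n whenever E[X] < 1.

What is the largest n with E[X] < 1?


We need C(n, 9) · 5^{1 − 36} < 1, i.e. C(n, 9) < 5^{36 − 1} = 2910383045673370361328125.
Check values of n near the boundary:
  n = 2169: C(2169, 9) = 2879753360044504243499683; 2879753360044504243499683 < 2910383045673370361328125? YES
  n = 2170: C(2170, 9) = 2891746779868845075610510; 2891746779868845075610510 < 2910383045673370361328125? YES
  n = 2171: C(2171, 9) = 2903784578674959601827205; 2903784578674959601827205 < 2910383045673370361328125? YES
  n = 2172: C(2172, 9) = 2915866900084148060642020; 2915866900084148060642020 < 2910383045673370361328125? NO
  n = 2173: C(2173, 9) = 2927993888115921319674265; 2927993888115921319674265 < 2910383045673370361328125? NO
The largest n with C(n, 9) < 2910383045673370361328125 is n = 2171 (where E[X] = 580756915734991920365441/582076609134674072265625 ≈ 0.9977328). Hence R_5(9) > 2171, i.e. R_5(9) ≥ 2172.

Largest n = 2171; hence R_5(9) > 2171.


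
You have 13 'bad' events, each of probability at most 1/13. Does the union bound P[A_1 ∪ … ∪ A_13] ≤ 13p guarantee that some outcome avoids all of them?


Union bound: P[∪_{i=1}^{13} A_i] ≤ Σ_i P[A_i] ≤ 13·p = 13·(1/13) = 1.
Numerically: 1 ≈ 1.000000.
Is 1 < 1? NO.
Since the bound 1 is ≥ 1, the union bound is uninformative here; it does NOT by itself certify existence.

13·p = 1 ≈ 1.000000; existence NOT certified by the union bound.


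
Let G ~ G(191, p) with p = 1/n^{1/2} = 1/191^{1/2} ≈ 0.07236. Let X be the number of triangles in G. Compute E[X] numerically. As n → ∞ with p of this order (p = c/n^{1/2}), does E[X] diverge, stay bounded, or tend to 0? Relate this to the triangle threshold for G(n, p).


Number of potential triangles: C(191, 3) = 1143135.
Each occurs with probability p³ ≈ (0.07236)³ ≈ 3.788349e-04.
By linearity: E[X] = C(191, 3)·p³ ≈ 1143135 · 3.788349e-04 ≈ 433.0594.
Since α = 1/2 < 1, p = c/n^{1/2} ≫ 1/n is above the triangle threshold p ~ 1/n. Asymptotically E[X] ~ (c³/6)·n^{3(1−α)} = (1³/6)·n^{1.5} → ∞; triangles are abundant w.h.p.

E[X] ≈ 433.0594; in regime p = Θ(1/n^{1/2}) E[X] diverges (above the triangle threshold p ~ 1/n).


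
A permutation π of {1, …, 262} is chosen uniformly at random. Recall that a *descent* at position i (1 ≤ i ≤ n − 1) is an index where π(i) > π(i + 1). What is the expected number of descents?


Write X = Σ X_I over i = 1, …, 261, with X_I the indicator of one descent.
There are 261 indicators.
For each fixed i, the pair (π(i), π(i+1)) is a uniformly random ordered pair of distinct values from {1, …, 262}; by symmetry P[π(i) > π(i+1)] = 1/2.
By linearity: E[X] = 261 · (1/2) = (262 − 1) · (1/2) = 261/2 ≈ 130.50000.

E[X] = 261/2 = 130.50000.


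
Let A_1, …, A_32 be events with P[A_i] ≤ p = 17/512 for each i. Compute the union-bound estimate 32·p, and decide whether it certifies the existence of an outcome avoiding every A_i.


Union bound: P[∪_{i=1}^{32} A_i] ≤ Σ_i P[A_i] ≤ 32·p = 32·(17/512) = 17/16.
Numerically: 17/16 ≈ 1.06250.
Is 17/16 < 1? NO.
Since the bound 17/16 is ≥ 1, the union bound is uninformative here; it does NOT by itself certify existence.

32·p = 17/16 ≈ 1.06250; existence NOT certified by the union bound.


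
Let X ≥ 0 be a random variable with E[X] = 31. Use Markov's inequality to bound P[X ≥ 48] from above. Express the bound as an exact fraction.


μ = E[X] = 31, a = 48.
Markov: P[X ≥ 48] ≤ μ/a = (31)/48 = 31/48.
Numerically: ≈ 0.645833.
(Since a = 48 > μ = 31.000000, the bound 31/48 is < 1 and informative.)

P[X ≥ 48] ≤ 31/48 ≈ 0.645833.


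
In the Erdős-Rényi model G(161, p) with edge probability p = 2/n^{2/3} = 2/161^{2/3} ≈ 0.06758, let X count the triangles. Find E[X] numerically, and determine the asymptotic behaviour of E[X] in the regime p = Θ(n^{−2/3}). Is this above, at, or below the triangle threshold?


Number of potential triangles: C(161, 3) = 682640.
Each occurs with probability p³ ≈ (0.06758)³ ≈ 3.086301e-04.
By linearity: E[X] = C(161, 3)·p³ ≈ 682640 · 3.086301e-04 ≈ 210.6832.
Since α = 2/3 < 1, p = c/n^{2/3} ≫ 1/n is above the triangle threshold p ~ 1/n. Asymptotically E[X] ~ (c³/6)·n^{3(1−α)} = (2³/6)·n^{1} → ∞; triangles are abundant w.h.p.

E[X] ≈ 210.6832; in regime p = Θ(1/n^{2/3}) E[X] diverges (above the triangle threshold p ~ 1/n).


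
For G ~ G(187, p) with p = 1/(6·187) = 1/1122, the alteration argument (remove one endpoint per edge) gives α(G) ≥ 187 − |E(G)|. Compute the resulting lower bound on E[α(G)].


E[|E(G)|] = C(187, 2)·p = 17391 · (1/1122) = 31/2.
E[α(G)] ≥ n − E[|E(G)|] = 187 − 31/2 = 343/2.
Numerically: ≈ 171.5000.
(This is only a lower bound; the true E[α(G)] may be larger.)

E[α(G)] ≥ 343/2 ≈ 171.5000.


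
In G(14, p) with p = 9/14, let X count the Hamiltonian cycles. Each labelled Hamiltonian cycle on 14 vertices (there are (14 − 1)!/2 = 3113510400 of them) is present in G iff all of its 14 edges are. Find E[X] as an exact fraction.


K_14 has (14 − 1)!/2 = 3113510400 labelled Hamiltonian cycles.
For each such Hamiltonian cycle H, let X_H = 1 if all 14 edges of H are present in G. Then P[X_H = 1] = p^{14} = (9/14)^{14} = 22876792454961/11112006825558016.
Summing the indicators: E[X] = Σ_H E[X_H] = 3113510400 · p^{14} = 3113510400 · 22876792454961/11112006825558016 = 19873641525435994725/3100448333024.
Numerically: E[X] ≈ 6.4099e+06.

E[X] = 3113510400 · (9/14)^{14} = 19873641525435994725/3100448333024 ≈ 6.4099e+06.


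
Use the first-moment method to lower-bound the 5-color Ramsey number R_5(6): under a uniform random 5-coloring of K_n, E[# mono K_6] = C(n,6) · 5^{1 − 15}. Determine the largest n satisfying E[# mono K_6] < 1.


We need C(n, 6) · 5^{1 − 15} < 1, i.e. C(n, 6) < 5^{15 − 1} = 6103515625.
Check values of n near the boundary:
  n = 125: C(125, 6) = 4690625500; 4690625500 < 6103515625? YES
  n = 126: C(126, 6) = 4925156775; 4925156775 < 6103515625? YES
  n = 127: C(127, 6) = 5169379425; 5169379425 < 6103515625? YES
  n = 128: C(128, 6) = 5423611200; 5423611200 < 6103515625? YES
  n = 129: C(129, 6) = 5688177600; 5688177600 < 6103515625? YES
  n = 130: C(130, 6) = 5963412000; 5963412000 < 6103515625? YES
  n = 131: C(131, 6) = 6249655776; 6249655776 < 6103515625? NO
  n = 132: C(132, 6) = 6547258432; 6547258432 < 6103515625? NO
  n = 133: C(133, 6) = 6856577728; 6856577728 < 6103515625? NO
The largest n with C(n, 6) < 6103515625 is n = 130 (where E[X] = 47707296/48828125 ≈ 0.977045). Hence R_5(6) > 130, i.e. R_5(6) ≥ 131.

Largest n = 130; hence R_5(6) > 130.


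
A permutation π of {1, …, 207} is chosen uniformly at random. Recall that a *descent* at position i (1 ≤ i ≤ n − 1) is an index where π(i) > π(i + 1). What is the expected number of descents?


Write X = Σ X_I over i = 1, …, 206, with X_I the indicator of one descent.
There are 206 indicators.
For each fixed i, the pair (π(i), π(i+1)) is a uniformly random ordered pair of distinct values from {1, …, 207}; by symmetry P[π(i) > π(i+1)] = 1/2.
By linearity: E[X] = 206 · (1/2) = (207 − 1) · (1/2) = 103 ≈ 103.00000.

E[X] = 103 = 103.00000.


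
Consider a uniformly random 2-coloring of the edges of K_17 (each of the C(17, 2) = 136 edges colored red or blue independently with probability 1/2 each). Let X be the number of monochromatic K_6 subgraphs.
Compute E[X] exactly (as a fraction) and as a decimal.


Let X = Σ_S X_S over the C(17, 6) = 12376 subsets S of size 6, where X_S = 1 if the K_6 on S is monochromatic.
For a fixed S, the K_6 on S has C(6, 2) = 15 edges. P[all 15 edges red] = (1/2)^15, and likewise for blue, so P[monochromatic] = 2·(1/2)^15 = 2^{1 − 15} = 1/16384.
By linearity: E[X] = C(17, 6) · 2^{1 − 15} = 12376 · 1/16384 = 1547/2048.
Numerically: E[X] ≈ 0.755371.

E[X] = C(17,6)·2^(1−C(6,2)) = 1547/2048 ≈ 0.755371.


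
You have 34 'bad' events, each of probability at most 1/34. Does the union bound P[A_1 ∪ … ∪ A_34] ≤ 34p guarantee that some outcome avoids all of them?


Union bound: P[∪_{i=1}^{34} A_i] ≤ Σ_i P[A_i] ≤ 34·p = 34·(1/34) = 1.
Numerically: 1 ≈ 1.000000.
Is 1 < 1? NO.
Since the bound 1 is ≥ 1, the union bound is uninformative here; it does NOT by itself certify existence.

34·p = 1 ≈ 1.000000; existence NOT certified by the union bound.


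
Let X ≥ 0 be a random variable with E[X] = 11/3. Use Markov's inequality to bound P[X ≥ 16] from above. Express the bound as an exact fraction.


μ = E[X] = 11/3, a = 16.
Markov: P[X ≥ 16] ≤ μ/a = (11/3)/16 = 11/48.
Numerically: ≈ 0.2292.
(Since a = 16 > μ = 3.6667, the bound 11/48 is < 1 and informative.)

P[X ≥ 16] ≤ 11/48 ≈ 0.2292.


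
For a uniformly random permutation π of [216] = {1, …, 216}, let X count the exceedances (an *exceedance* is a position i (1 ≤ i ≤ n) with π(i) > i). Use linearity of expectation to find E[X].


Write X = Σ_{i=1}^{216} X_i, where X_i = 1_{π(i) > i}.
For each fixed i, π(i) is uniform over {1, …, 216} (marginal of a uniform permutation), so P[π(i) > i] = (n − i)/n. Summing: Σ_{i=1}^{216} (n − i)/n = (0 + 1 + … + 215)/216 = 216(216 − 1)/(2·216) = (216 − 1)/2.
Hence E[X] = Σ_{i=1}^{216} (216 − i)/216 = 215/2 ≈ 107.500000.

E[X] = 215/2 = 107.500000.
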